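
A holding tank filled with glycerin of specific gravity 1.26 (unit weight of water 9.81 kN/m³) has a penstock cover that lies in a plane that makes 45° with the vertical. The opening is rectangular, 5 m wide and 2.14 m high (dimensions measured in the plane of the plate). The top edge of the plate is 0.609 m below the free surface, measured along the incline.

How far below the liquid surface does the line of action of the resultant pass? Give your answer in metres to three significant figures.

γ = 1.26 × 9.81 = 12.3606 kN/m³.
The plate makes 45° with the vertical, i.e. θ = 90° − 45° = 45° to the horizontal. Measuring y along the incline from the free-surface line, vertical depth h = y·sinθ with sinθ = 0.707107.
The centroid lies 2.14/2 = 1.07 m below the top edge, so y_c = 0.609 + 1.07 = 1.679 m and h_c = 1.679 × 0.707107 = 1.18723 m.
A = 5 × 2.14 = 10.7 m².
Resultant F = γ·h_c·A = 12.3606 × 1.18723 × 10.7 = 157.021 kN.
I_c = b·h³/12 = 5 × 2.14³/12 = 4.08348 m⁴.
Centre of pressure: y_p = y_c + I_c/(y_c·A) = 1.679 + 4.08348/(1.679 × 10.7) = 1.679 + 0.227298 = 1.9063 m along the plane.
Vertically, h_p = y_p·sinθ = 1.9063 × 0.707107 = 1.34796 m.

h_p = 1.35 m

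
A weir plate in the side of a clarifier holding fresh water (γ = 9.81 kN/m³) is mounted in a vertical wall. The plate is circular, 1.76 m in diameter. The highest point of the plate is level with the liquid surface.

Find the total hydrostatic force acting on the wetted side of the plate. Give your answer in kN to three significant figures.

γ = 9.81 kN/m³.
The centroid is at the centre, 0.88 m below the top of the plate, so the centroid depth is h_c = 0.88 m.
A = π(0.88)² = 2.43285 m².
Resultant F = γ·h_c·A = 9.81 × 0.88 × 2.43285 = 21.0023 kN.

F ≈ 21.0 kN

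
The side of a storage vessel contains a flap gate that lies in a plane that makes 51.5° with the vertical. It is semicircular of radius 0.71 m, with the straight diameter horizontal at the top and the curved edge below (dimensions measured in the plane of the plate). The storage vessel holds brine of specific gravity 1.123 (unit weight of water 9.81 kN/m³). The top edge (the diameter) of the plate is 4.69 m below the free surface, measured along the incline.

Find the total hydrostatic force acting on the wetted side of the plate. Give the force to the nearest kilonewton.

F ≈ 27 kN

γ = 1.123 × 9.81 = 11.01663 kN/m³.
The plate makes 51.5° with the vertical, i.e. θ = 90° − 51.5° = 38.5° to the horizontal. Measuring y along the incline from the free-surface line, vertical depth h = y·sinθ with sinθ = 0.622515.
The centroid of a semicircle lies 4r/(3π) = 0.301333 m from the diameter, here below the top edge, so y_c = 4.69 + 0.301333 = 4.99133 m and h_c = 4.99133 × 0.622515 = 3.10718 m.
A = πr²/2 = π × 0.71²/2 = 0.791838 m².
Resultant F = γ·h_c·A = 11.01663 × 3.10718 × 0.791838 = 27.1051 kN.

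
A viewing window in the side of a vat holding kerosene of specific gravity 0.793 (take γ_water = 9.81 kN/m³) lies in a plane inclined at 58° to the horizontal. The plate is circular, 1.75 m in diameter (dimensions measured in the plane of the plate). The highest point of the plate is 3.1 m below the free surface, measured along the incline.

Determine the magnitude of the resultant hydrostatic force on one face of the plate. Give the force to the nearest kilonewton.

F ≈ 63 kN

γ = 0.793 × 9.81 = 7.77933 kN/m³.
Let θ = 58° be the plate's angle to the horizontal; measure y along the incline from where the plane meets the free surface. Vertical depth h = y·sinθ with sinθ = 0.848048.
The centroid is at the centre, 0.875 m below the top of the plate, so y_c = 3.1 + 0.875 = 3.975 m and h_c = 3.975 × 0.848048 = 3.37099 m.
A = π(0.875)² = 2.40528 m².
Resultant F = γ·h_c·A = 7.77933 × 3.37099 × 2.40528 = 63.0762 kN.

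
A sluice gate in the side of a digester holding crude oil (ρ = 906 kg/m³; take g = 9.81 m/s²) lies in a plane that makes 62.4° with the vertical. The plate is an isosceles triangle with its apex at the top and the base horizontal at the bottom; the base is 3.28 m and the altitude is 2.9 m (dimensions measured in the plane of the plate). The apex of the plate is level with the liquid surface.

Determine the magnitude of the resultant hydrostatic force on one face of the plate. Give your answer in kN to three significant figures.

F ≈ 37.9 kN

γ = ρg = 906 × 9.81 / 1000 = 8.88786 kN/m³.
The plate makes 62.4° with the vertical, i.e. θ = 90° − 62.4° = 27.6° to the horizontal. Measuring y along the incline from the free-surface line, vertical depth h = y·sinθ with sinθ = 0.463296.
With the apex up, the centroid sits 2h/3 = 2 × 2.9/3 = 1.93333 m below the apex, so y_c = 1.93333 m and h_c = 1.93333 × 0.463296 = 0.895704 m.
A = ½ × 3.28 × 2.9 = 4.756 m².
Resultant F = γ·h_c·A = 8.88786 × 0.895704 × 4.756 = 37.862 kN.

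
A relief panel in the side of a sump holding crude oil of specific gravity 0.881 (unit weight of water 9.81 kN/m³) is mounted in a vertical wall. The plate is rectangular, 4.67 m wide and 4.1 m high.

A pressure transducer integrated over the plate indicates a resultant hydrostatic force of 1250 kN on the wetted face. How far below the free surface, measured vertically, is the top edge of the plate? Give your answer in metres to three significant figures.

d_top ≈ 5.50 m

γ = 0.881 × 9.81 = 8.64261 kN/m³.
A = 4.67 × 4.1 = 19.147 m².
From F = γ·h_c·A, the centroid depth is h_c = 1250/(8.64261 × 19.147) = 7.55378 m.
The centroid lies 4.1/2 = 2.05 m below the top edge, so the top edge sits at h_top = 7.55378 − 2.05 = 5.50378 m below the surface.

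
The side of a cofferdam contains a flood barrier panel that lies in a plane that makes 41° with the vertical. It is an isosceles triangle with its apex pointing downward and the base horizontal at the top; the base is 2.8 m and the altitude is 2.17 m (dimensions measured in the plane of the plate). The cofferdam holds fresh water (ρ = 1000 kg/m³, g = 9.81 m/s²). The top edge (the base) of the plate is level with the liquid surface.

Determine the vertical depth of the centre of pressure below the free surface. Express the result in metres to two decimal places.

h_p = 0.82 m

γ = ρg = 1000 × 9.81 = 9810 N/m³ = 9.81 kN/m³.
The plate makes 41° with the vertical, i.e. θ = 90° − 41° = 49° to the horizontal. Measuring y along the incline from the free-surface line, vertical depth h = y·sinθ with sinθ = 0.754710.
With the apex down, the centroid sits h/3 = 2.17/3 = 0.723333 m below the base (the top edge), so y_c = 0.723333 m and h_c = 0.723333 × 0.754710 = 0.545907 m.
A = ½ × 2.8 × 2.17 = 3.038 m².
Resultant F = γ·h_c·A = 9.81 × 0.545907 × 3.038 = 16.2695 kN.
I_c = b·h³/36 = 2.8 × 2.17³/36 = 0.794758 m⁴.
Centre of pressure: y_p = y_c + I_c/(y_c·A) = 0.723333 + 0.794758/(0.723333 × 3.038) = 0.723333 + 0.361667 = 1.085 m along the plane.
Vertically, h_p = y_p·sinθ = 1.085 × 0.754710 = 0.81886 m.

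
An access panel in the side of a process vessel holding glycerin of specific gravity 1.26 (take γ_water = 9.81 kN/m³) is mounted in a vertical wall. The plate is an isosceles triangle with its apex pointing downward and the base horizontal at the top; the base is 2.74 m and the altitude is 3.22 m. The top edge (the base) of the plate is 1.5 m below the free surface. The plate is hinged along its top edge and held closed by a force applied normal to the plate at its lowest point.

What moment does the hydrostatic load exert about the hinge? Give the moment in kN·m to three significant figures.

γ = 1.26 × 9.81 = 12.3606 kN/m³.
With the apex down, the centroid sits h/3 = 3.22/3 = 1.07333 m below the base (the top edge), so the centroid depth is h_c = 1.5 + 1.07333 = 2.57333 m.
A = ½ × 2.74 × 3.22 = 4.4114 m².
Resultant F = γ·h_c·A = 12.3606 × 2.57333 × 4.4114 = 140.317 kN.
I_c = b·h³/36 = 2.74 × 3.22³/36 = 2.54106 m⁴.
Centre of pressure: y_p = y_c + I_c/(y_c·A) = 2.57333 + 2.54106/(2.57333 × 4.4114) = 2.57333 + 0.223843 = 2.79717 m along the plane.
The resultant acts 1.07333 + 0.223843 = 1.29717 m (along the plate) below the hinge at the top edge, so the moment about the hinge is M = F × 1.29717 = 140.317 × 1.29717 = 182.015 kN·m.

M ≈ 182 kN·m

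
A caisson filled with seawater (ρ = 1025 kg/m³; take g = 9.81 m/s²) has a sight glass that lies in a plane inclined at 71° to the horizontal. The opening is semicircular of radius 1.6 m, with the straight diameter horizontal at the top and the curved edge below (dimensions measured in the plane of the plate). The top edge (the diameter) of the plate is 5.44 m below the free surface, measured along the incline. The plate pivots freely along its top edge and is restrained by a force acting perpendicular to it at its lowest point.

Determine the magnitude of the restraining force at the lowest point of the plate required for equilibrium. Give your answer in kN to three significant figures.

γ = ρg = 1025 × 9.81 / 1000 = 10.05525 kN/m³.
Let θ = 71° be the plate's angle to the horizontal; measure y along the incline from where the plane meets the free surface. Vertical depth h = y·sinθ with sinθ = 0.945519.
The centroid of a semicircle lies 4r/(3π) = 0.679061 m from the diameter, here below the top edge, so y_c = 5.44 + 0.679061 = 6.11906 m and h_c = 6.11906 × 0.945519 = 5.78569 m.
A = πr²/2 = π × 1.6²/2 = 4.02124 m².
Resultant F = γ·h_c·A = 10.05525 × 5.78569 × 4.02124 = 233.942 kN.
I_c = (π/8 − 8/(9π))·r⁴ = 0.109757 × 1.6⁴ = 0.719303 m⁴.
Centre of pressure: y_p = y_c + I_c/(y_c·A) = 6.11906 + 0.719303/(6.11906 × 4.02124) = 6.11906 + 0.0292326 = 6.14829 m along the plane.
The resultant acts 0.679061 + 0.0292326 = 0.708294 m (along the plate) below the hinge at the top edge, so the moment about the hinge is M = F × 0.708294 = 233.942 × 0.708294 = 165.7 kN·m.
A normal force at the bottom, 1.6 m from the hinge, must supply this moment: P = 165.7/1.6 = 103.562 kN.

P ≈ 104 kN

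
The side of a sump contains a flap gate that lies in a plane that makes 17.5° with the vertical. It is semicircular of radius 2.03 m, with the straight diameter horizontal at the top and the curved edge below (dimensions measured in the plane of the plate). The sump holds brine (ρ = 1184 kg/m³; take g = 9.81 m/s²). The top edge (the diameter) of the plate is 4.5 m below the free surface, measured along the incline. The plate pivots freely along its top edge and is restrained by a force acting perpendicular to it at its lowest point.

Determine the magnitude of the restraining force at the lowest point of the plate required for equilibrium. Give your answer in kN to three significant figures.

P ≈ 173 kN

γ = ρg = 1184 × 9.81 / 1000 = 11.61504 kN/m³.
The plate makes 17.5° with the vertical, i.e. θ = 90° − 17.5° = 72.5° to the horizontal. Measuring y along the incline from the free-surface line, vertical depth h = y·sinθ with sinθ = 0.953717.
The centroid of a semicircle lies 4r/(3π) = 0.861559 m from the diameter, here below the top edge, so y_c = 4.5 + 0.861559 = 5.36156 m and h_c = 5.36156 × 0.953717 = 5.11341 m.
A = πr²/2 = π × 2.03²/2 = 6.47309 m².
Resultant F = γ·h_c·A = 11.61504 × 5.11341 × 6.47309 = 384.453 kN.
I_c = (π/8 − 8/(9π))·r⁴ = 0.109757 × 2.03⁴ = 1.86387 m⁴.
Centre of pressure: y_p = y_c + I_c/(y_c·A) = 5.36156 + 1.86387/(5.36156 × 6.47309) = 5.36156 + 0.0537048 = 5.41526 m along the plane.
The resultant acts 0.861559 + 0.0537048 = 0.915264 m (along the plate) below the hinge at the top edge, so the moment about the hinge is M = F × 0.915264 = 384.453 × 0.915264 = 351.876 kN·m.
A normal force at the bottom, 2.03 m from the hinge, must supply this moment: P = 351.876/2.03 = 173.338 kN.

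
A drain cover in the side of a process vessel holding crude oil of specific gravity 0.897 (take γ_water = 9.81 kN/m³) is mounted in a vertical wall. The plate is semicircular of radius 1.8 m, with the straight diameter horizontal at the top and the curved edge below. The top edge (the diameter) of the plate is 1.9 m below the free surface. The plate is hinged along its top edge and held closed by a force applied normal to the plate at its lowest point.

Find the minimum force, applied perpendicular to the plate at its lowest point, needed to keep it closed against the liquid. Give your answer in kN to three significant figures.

P ≈ 56.3 kN

γ = 0.897 × 9.81 = 8.79957 kN/m³.
The centroid of a semicircle lies 4r/(3π) = 0.763944 m from the diameter, here below the top edge, so the centroid depth is h_c = 1.9 + 0.763944 = 2.66394 m.
A = πr²/2 = π × 1.8²/2 = 5.08938 m².
Resultant F = γ·h_c·A = 8.79957 × 2.66394 × 5.08938 = 119.303 kN.
I_c = (π/8 − 8/(9π))·r⁴ = 0.109757 × 1.8⁴ = 1.15219 m⁴.
Centre of pressure: y_p = y_c + I_c/(y_c·A) = 2.66394 + 1.15219/(2.66394 × 5.08938) = 2.66394 + 0.0849835 = 2.74892 m along the plane.
The resultant acts 0.763944 + 0.0849835 = 0.848927 m (along the plate) below the hinge at the top edge, so the moment about the hinge is M = F × 0.848927 = 119.303 × 0.848927 = 101.28 kN·m.
A normal force at the bottom, 1.8 m from the hinge, must supply this moment: P = 101.28/1.8 = 56.2667 kN.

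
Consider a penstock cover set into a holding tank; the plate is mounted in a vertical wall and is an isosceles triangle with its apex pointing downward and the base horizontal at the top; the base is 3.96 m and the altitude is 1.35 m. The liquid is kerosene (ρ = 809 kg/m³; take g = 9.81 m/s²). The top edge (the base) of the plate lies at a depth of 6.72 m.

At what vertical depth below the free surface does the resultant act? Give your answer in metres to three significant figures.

h_p = 7.18 m

γ = ρg = 809 × 9.81 / 1000 = 7.93629 kN/m³.
With the apex down, the centroid sits h/3 = 1.35/3 = 0.45 m below the base (the top edge), so the centroid depth is h_c = 6.72 + 0.45 = 7.17 m.
A = ½ × 3.96 × 1.35 = 2.673 m².
Resultant F = γ·h_c·A = 7.93629 × 7.17 × 2.673 = 152.102 kN.
I_c = b·h³/36 = 3.96 × 1.35³/36 = 0.270641 m⁴.
Centre of pressure: y_p = y_c + I_c/(y_c·A) = 7.17 + 0.270641/(7.17 × 2.673) = 7.17 + 0.0141213 = 7.18412 m along the plane.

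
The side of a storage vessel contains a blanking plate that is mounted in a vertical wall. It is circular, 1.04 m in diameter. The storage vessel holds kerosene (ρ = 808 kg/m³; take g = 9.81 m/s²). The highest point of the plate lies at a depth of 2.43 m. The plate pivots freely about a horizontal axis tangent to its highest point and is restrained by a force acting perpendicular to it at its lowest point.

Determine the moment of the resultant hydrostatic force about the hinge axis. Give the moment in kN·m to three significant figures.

γ = ρg = 808 × 9.81 / 1000 = 7.92648 kN/m³.
The centroid is at the centre, 0.52 m below the top of the plate, so the centroid depth is h_c = 2.43 + 0.52 = 2.95 m.
A = π(0.52)² = 0.849487 m².
Resultant F = γ·h_c·A = 7.92648 × 2.95 × 0.849487 = 19.8637 kN.
I_c = πr⁴/4 = π × 0.52⁴/4 = 0.0574253 m⁴.
Centre of pressure: y_p = y_c + I_c/(y_c·A) = 2.95 + 0.0574253/(2.95 × 0.849487) = 2.95 + 0.0229152 = 2.97292 m along the plane.
The resultant acts 0.52 + 0.0229152 = 0.542915 m (along the plate) below the hinge at the top edge, so the moment about the hinge is M = F × 0.542915 = 19.8637 × 0.542915 = 10.7843 kN·m.

M ≈ 10.8 kN·m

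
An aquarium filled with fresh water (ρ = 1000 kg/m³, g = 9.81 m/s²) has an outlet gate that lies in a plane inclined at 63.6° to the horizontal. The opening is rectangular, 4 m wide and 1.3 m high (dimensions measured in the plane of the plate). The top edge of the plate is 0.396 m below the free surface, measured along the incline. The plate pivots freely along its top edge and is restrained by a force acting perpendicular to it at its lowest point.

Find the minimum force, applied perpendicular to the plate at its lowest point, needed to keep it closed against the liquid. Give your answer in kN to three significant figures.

γ = ρg = 1000 × 9.81 = 9810 N/m³ = 9.81 kN/m³.
Let θ = 63.6° be the plate's angle to the horizontal; measure y along the incline from where the plane meets the free surface. Vertical depth h = y·sinθ with sinθ = 0.895712.
The centroid lies 1.3/2 = 0.65 m below the top edge, so y_c = 0.396 + 0.65 = 1.046 m and h_c = 1.046 × 0.895712 = 0.936915 m.
A = 4 × 1.3 = 5.2 m².
Resultant F = γ·h_c·A = 9.81 × 0.936915 × 5.2 = 47.7939 kN.
I_c = b·h³/12 = 4 × 1.3³/12 = 0.732333 m⁴.
Centre of pressure: y_p = y_c + I_c/(y_c·A) = 1.046 + 0.732333/(1.046 × 5.2) = 1.046 + 0.13464 = 1.18064 m along the plane.
The resultant acts 0.65 + 0.13464 = 0.78464 m (along the plate) below the hinge at the top edge, so the moment about the hinge is M = F × 0.78464 = 47.7939 × 0.78464 = 37.501 kN·m.
A normal force at the bottom, 1.3 m from the hinge, must supply this moment: P = 37.501/1.3 = 28.8469 kN.

P ≈ 28.8 kN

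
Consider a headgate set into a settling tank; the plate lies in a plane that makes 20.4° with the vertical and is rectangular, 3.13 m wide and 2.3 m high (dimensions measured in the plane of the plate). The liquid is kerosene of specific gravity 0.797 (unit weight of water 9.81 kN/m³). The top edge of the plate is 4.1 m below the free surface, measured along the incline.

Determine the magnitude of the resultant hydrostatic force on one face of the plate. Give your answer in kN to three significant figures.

F ≈ 277 kN

γ = 0.797 × 9.81 = 7.81857 kN/m³.
The plate makes 20.4° with the vertical, i.e. θ = 90° − 20.4° = 69.6° to the horizontal. Measuring y along the incline from the free-surface line, vertical depth h = y·sinθ with sinθ = 0.937282.
The centroid lies 2.3/2 = 1.15 m below the top edge, so y_c = 4.1 + 1.15 = 5.25 m and h_c = 5.25 × 0.937282 = 4.92073 m.
A = 3.13 × 2.3 = 7.199 m².
Resultant F = γ·h_c·A = 7.81857 × 4.92073 × 7.199 = 276.968 kN.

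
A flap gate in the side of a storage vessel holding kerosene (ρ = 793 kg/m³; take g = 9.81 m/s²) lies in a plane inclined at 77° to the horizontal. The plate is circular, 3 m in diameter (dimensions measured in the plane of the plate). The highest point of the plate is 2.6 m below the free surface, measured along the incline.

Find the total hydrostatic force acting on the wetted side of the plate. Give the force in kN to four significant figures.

F ≈ 219.7 kN

γ = ρg = 793 × 9.81 / 1000 = 7.77933 kN/m³.
Let θ = 77° be the plate's angle to the horizontal; measure y along the incline from where the plane meets the free surface. Vertical depth h = y·sinθ with sinθ = 0.974370.
The centroid is at the centre, 1.5 m below the top of the plate, so y_c = 2.6 + 1.5 = 4.1 m and h_c = 4.1 × 0.974370 = 3.99492 m.
A = π(1.5)² = 7.06858 m².
Resultant F = γ·h_c·A = 7.77933 × 3.99492 × 7.06858 = 219.676 kN.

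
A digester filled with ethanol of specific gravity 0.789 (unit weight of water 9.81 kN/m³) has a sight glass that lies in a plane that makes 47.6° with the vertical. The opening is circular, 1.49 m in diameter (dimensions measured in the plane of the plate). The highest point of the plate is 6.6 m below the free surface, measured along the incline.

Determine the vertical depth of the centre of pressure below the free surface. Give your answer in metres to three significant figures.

h_p = 4.97 m

γ = 0.789 × 9.81 = 7.74009 kN/m³.
The plate makes 47.6° with the vertical, i.e. θ = 90° − 47.6° = 42.4° to the horizontal. Measuring y along the incline from the free-surface line, vertical depth h = y·sinθ with sinθ = 0.674302.
The centroid is at the centre, 0.745 m below the top of the plate, so y_c = 6.6 + 0.745 = 7.345 m and h_c = 7.345 × 0.674302 = 4.95275 m.
A = π(0.745)² = 1.74366 m².
Resultant F = γ·h_c·A = 7.74009 × 4.95275 × 1.74366 = 66.8427 kN.
I_c = πr⁴/4 = π × 0.745⁴/4 = 0.241944 m⁴.
Centre of pressure: y_p = y_c + I_c/(y_c·A) = 7.345 + 0.241944/(7.345 × 1.74366) = 7.345 + 0.0188913 = 7.36389 m along the plane.
Vertically, h_p = y_p·sinθ = 7.36389 × 0.674302 = 4.96549 m.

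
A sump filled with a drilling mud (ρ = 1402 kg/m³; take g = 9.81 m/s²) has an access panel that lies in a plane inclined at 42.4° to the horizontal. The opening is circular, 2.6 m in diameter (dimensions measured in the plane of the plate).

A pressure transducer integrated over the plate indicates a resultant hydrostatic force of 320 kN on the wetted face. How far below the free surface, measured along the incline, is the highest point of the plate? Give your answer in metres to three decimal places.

γ = ρg = 1402 × 9.81 / 1000 = 13.75362 kN/m³.
A = π(1.3)² = 5.30929 m².
From F = γ·h_c·A, the centroid depth is h_c = 320/(13.75362 × 5.30929) = 4.38224 m.
Let θ = 42.4° be the plate's angle to the horizontal; measure y along the incline from where the plane meets the free surface. Vertical depth h = y·sinθ with sinθ = 0.674302.
Along the incline, y_c = h_c/sinθ = 4.38224/0.674302 = 6.49893 m.
The centroid is at the centre, 1.3 m below the top of the plate, so the highest point sits at y_top = 6.49893 − 1.3 = 5.19893 m along the incline.

y_top ≈ 5.199 m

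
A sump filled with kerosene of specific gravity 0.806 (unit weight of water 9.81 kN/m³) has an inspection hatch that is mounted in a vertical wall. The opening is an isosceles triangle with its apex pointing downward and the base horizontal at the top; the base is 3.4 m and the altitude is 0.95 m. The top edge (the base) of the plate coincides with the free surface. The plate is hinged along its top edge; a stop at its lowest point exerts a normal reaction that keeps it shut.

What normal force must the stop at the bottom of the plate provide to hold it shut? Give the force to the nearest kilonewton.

γ = 0.806 × 9.81 = 7.90686 kN/m³.
With the apex down, the centroid sits h/3 = 0.95/3 = 0.316667 m below the base (the top edge), so the centroid depth is h_c = 0.316667 m.
A = ½ × 3.4 × 0.95 = 1.615 m².
Resultant F = γ·h_c·A = 7.90686 × 0.316667 × 1.615 = 4.0437 kN.
I_c = b·h³/36 = 3.4 × 0.95³/36 = 0.0809743 m⁴.
Centre of pressure: y_p = y_c + I_c/(y_c·A) = 0.316667 + 0.0809743/(0.316667 × 1.615) = 0.316667 + 0.158333 = 0.475 m along the plane.
The resultant acts 0.316667 + 0.158333 = 0.475 m (along the plate) below the hinge at the top edge, so the moment about the hinge is M = F × 0.475 = 4.0437 × 0.475 = 1.92076 kN·m.
A normal force at the bottom, 0.95 m from the hinge, must supply this moment: P = 1.92076/0.95 = 2.02185 kN.

P ≈ 2 kN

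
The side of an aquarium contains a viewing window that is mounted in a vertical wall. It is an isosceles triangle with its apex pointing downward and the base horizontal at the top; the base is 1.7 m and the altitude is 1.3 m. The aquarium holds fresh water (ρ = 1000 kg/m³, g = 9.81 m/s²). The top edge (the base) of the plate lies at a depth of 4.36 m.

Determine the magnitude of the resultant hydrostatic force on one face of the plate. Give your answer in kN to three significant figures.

γ = ρg = 1000 × 9.81 = 9810 N/m³ = 9.81 kN/m³.
With the apex down, the centroid sits h/3 = 1.3/3 = 0.433333 m below the base (the top edge), so the centroid depth is h_c = 4.36 + 0.433333 = 4.79333 m.
A = ½ × 1.7 × 1.3 = 1.105 m².
Resultant F = γ·h_c·A = 9.81 × 4.79333 × 1.105 = 51.9599 kN.

F ≈ 52.0 kN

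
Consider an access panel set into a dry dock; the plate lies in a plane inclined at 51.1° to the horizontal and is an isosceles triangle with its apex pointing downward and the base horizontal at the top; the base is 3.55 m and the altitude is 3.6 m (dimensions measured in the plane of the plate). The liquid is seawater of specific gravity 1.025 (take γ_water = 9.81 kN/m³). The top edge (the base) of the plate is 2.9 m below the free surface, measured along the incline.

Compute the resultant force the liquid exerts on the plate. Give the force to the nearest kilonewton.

F ≈ 205 kN

γ = 1.025 × 9.81 = 10.05525 kN/m³.
Let θ = 51.1° be the plate's angle to the horizontal; measure y along the incline from where the plane meets the free surface. Vertical depth h = y·sinθ with sinθ = 0.778243.
With the apex down, the centroid sits h/3 = 3.6/3 = 1.2 m below the base (the top edge), so y_c = 2.9 + 1.2 = 4.1 m and h_c = 4.1 × 0.778243 = 3.1908 m.
A = ½ × 3.55 × 3.6 = 6.39 m².
Resultant F = γ·h_c·A = 10.05525 × 3.1908 × 6.39 = 205.019 kN.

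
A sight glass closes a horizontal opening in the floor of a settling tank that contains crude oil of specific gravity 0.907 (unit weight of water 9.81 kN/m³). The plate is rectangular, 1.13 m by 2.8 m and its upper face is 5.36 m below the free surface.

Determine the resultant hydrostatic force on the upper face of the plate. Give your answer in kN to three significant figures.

F ≈ 151 kN

γ = 0.907 × 9.81 = 8.89767 kN/m³.
The plate is horizontal, so pressure is uniform at p = γ·h = 8.89767 × 5.36 = 47.6915 kN/m².
A = 1.13 × 2.8 = 3.164 m².
F = p·A = 47.6915 × 3.164 = 150.896 kN.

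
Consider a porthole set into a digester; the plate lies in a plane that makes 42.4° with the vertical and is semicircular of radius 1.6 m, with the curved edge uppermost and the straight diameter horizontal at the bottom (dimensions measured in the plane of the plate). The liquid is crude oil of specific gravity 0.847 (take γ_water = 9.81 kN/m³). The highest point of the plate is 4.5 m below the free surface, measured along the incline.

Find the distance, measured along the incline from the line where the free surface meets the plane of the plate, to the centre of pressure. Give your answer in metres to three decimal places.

γ = 0.847 × 9.81 = 8.30907 kN/m³.
The plate makes 42.4° with the vertical, i.e. θ = 90° − 42.4° = 47.6° to the horizontal. Measuring y along the incline from the free-surface line, vertical depth h = y·sinθ with sinθ = 0.738455.
The centroid lies 4r/(3π) = 0.679061 m above the diameter, so r − 4r/(3π) = 1.6 − 0.679061 = 0.920939 m below the topmost point, so y_c = 4.5 + 0.920939 = 5.42094 m and h_c = 5.42094 × 0.738455 = 4.00312 m.
A = πr²/2 = π × 1.6²/2 = 4.02124 m².
Resultant F = γ·h_c·A = 8.30907 × 4.00312 × 4.02124 = 133.755 kN.
I_c = (π/8 − 8/(9π))·r⁴ = 0.109757 × 1.6⁴ = 0.719303 m⁴.
Centre of pressure: y_p = y_c + I_c/(y_c·A) = 5.42094 + 0.719303/(5.42094 × 4.02124) = 5.42094 + 0.0329972 = 5.45394 m along the plane.

y_p = 5.454 m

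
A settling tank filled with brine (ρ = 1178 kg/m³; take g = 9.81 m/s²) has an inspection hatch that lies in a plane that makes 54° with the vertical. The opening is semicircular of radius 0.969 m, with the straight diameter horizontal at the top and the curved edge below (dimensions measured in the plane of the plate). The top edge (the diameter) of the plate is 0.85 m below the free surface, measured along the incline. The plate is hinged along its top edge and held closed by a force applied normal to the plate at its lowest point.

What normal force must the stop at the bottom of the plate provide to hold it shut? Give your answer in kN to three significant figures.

P ≈ 6.04 kN

γ = ρg = 1178 × 9.81 / 1000 = 11.55618 kN/m³.
The plate makes 54° with the vertical, i.e. θ = 90° − 54° = 36° to the horizontal. Measuring y along the incline from the free-surface line, vertical depth h = y·sinθ with sinθ = 0.587785.
The centroid of a semicircle lies 4r/(3π) = 0.411256 m from the diameter, here below the top edge, so y_c = 0.85 + 0.411256 = 1.26126 m and h_c = 1.26126 × 0.587785 = 0.74135 m.
A = πr²/2 = π × 0.969²/2 = 1.47492 m².
Resultant F = γ·h_c·A = 11.55618 × 0.74135 × 1.47492 = 12.6359 kN.
I_c = (π/8 − 8/(9π))·r⁴ = 0.109757 × 0.969⁴ = 0.096767 m⁴.
Centre of pressure: y_p = y_c + I_c/(y_c·A) = 1.26126 + 0.096767/(1.26126 × 1.47492) = 1.26126 + 0.0520181 = 1.31328 m along the plane.
The resultant acts 0.411256 + 0.0520181 = 0.463274 m (along the plate) below the hinge at the top edge, so the moment about the hinge is M = F × 0.463274 = 12.6359 × 0.463274 = 5.85388 kN·m.
A normal force at the bottom, 0.969 m from the hinge, must supply this moment: P = 5.85388/0.969 = 6.04116 kN.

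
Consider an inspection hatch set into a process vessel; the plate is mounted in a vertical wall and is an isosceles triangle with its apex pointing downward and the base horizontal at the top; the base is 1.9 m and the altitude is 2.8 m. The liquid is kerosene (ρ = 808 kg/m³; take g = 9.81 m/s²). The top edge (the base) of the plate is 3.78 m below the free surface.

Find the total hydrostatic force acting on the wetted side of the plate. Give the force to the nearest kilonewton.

γ = ρg = 808 × 9.81 / 1000 = 7.92648 kN/m³.
With the apex down, the centroid sits h/3 = 2.8/3 = 0.933333 m below the base (the top edge), so the centroid depth is h_c = 3.78 + 0.933333 = 4.71333 m.
A = ½ × 1.9 × 2.8 = 2.66 m².
Resultant F = γ·h_c·A = 7.92648 × 4.71333 × 2.66 = 99.3779 kN.

F ≈ 99 kN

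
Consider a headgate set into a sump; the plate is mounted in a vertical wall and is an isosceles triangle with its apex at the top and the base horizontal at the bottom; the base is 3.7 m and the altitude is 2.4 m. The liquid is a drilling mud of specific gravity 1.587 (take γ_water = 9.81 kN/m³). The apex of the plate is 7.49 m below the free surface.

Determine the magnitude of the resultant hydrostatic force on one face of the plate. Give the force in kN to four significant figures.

F ≈ 628.3 kN

γ = 1.587 × 9.81 = 15.56847 kN/m³.
With the apex up, the centroid sits 2h/3 = 2 × 2.4/3 = 1.6 m below the apex, so the centroid depth is h_c = 7.49 + 1.6 = 9.09 m.
A = ½ × 3.7 × 2.4 = 4.44 m².
Resultant F = γ·h_c·A = 15.56847 × 9.09 × 4.44 = 628.337 kN.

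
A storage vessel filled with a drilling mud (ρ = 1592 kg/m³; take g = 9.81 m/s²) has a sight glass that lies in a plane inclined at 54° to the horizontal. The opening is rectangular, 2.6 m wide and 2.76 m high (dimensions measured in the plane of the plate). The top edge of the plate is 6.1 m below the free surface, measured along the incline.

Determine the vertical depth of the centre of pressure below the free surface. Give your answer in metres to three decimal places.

h_p = 6.120 m

γ = ρg = 1592 × 9.81 / 1000 = 15.61752 kN/m³.
Let θ = 54° be the plate's angle to the horizontal; measure y along the incline from where the plane meets the free surface. Vertical depth h = y·sinθ with sinθ = 0.809017.
The centroid lies 2.76/2 = 1.38 m below the top edge, so y_c = 6.1 + 1.38 = 7.48 m and h_c = 7.48 × 0.809017 = 6.05145 m.
A = 2.6 × 2.76 = 7.176 m².
Resultant F = γ·h_c·A = 15.61752 × 6.05145 × 7.176 = 678.194 kN.
I_c = b·h³/12 = 2.6 × 2.76³/12 = 4.55532 m⁴.
Centre of pressure: y_p = y_c + I_c/(y_c·A) = 7.48 + 4.55532/(7.48 × 7.176) = 7.48 + 0.0848662 = 7.56487 m along the plane.
Vertically, h_p = y_p·sinθ = 7.56487 × 0.809017 = 6.12011 m.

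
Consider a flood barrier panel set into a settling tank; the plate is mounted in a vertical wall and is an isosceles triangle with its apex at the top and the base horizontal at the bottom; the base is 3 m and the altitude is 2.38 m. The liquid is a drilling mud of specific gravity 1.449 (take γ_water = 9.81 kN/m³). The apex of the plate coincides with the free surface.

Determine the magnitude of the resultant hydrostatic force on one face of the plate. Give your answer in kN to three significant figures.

γ = 1.449 × 9.81 = 14.21469 kN/m³.
With the apex up, the centroid sits 2h/3 = 2 × 2.38/3 = 1.58667 m below the apex, so the centroid depth is h_c = 1.58667 m.
A = ½ × 3 × 2.38 = 3.57 m².
Resultant F = γ·h_c·A = 14.21469 × 1.58667 × 3.57 = 80.5179 kN.

F ≈ 80.5 kN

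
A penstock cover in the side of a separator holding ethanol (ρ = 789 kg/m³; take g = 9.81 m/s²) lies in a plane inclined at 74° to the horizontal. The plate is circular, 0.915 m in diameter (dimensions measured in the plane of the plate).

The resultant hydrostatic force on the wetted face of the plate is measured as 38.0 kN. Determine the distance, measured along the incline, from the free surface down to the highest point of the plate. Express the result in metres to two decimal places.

y_top ≈ 7.31 m

γ = ρg = 789 × 9.81 / 1000 = 7.74009 kN/m³.
A = π(0.4575)² = 0.657555 m².
From F = γ·h_c·A, the centroid depth is h_c = 38.0/(7.74009 × 0.657555) = 7.4663 m.
Let θ = 74° be the plate's angle to the horizontal; measure y along the incline from where the plane meets the free surface. Vertical depth h = y·sinθ with sinθ = 0.961262.
Along the incline, y_c = h_c/sinθ = 7.4663/0.961262 = 7.76719 m.
The centroid is at the centre, 0.4575 m below the top of the plate, so the highest point sits at y_top = 7.76719 − 0.4575 = 7.30969 m along the incline.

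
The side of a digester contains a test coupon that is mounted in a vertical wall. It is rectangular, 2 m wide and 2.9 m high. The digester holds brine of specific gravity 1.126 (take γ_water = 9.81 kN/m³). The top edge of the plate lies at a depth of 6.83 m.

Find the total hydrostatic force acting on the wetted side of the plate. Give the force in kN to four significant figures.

γ = 1.126 × 9.81 = 11.04606 kN/m³.
The centroid lies 2.9/2 = 1.45 m below the top edge, so the centroid depth is h_c = 6.83 + 1.45 = 8.28 m.
A = 2 × 2.9 = 5.8 m².
Resultant F = γ·h_c·A = 11.04606 × 8.28 × 5.8 = 530.476 kN.

F ≈ 530.5 kN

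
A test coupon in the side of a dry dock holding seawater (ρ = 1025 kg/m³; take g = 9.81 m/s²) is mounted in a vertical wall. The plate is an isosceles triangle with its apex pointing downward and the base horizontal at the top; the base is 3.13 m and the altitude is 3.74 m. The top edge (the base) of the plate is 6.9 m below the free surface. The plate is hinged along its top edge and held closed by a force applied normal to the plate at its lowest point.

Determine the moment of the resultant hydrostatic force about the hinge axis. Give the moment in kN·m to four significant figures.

γ = ρg = 1025 × 9.81 / 1000 = 10.05525 kN/m³.
With the apex down, the centroid sits h/3 = 3.74/3 = 1.24667 m below the base (the top edge), so the centroid depth is h_c = 6.9 + 1.24667 = 8.14667 m.
A = ½ × 3.13 × 3.74 = 5.8531 m².
Resultant F = γ·h_c·A = 10.05525 × 8.14667 × 5.8531 = 479.467 kN.
I_c = b·h³/36 = 3.13 × 3.74³/36 = 4.54838 m⁴.
Centre of pressure: y_p = y_c + I_c/(y_c·A) = 8.14667 + 4.54838/(8.14667 × 5.8531) = 8.14667 + 0.0953873 = 8.24206 m along the plane.
The resultant acts 1.24667 + 0.0953873 = 1.34206 m (along the plate) below the hinge at the top edge, so the moment about the hinge is M = F × 1.34206 = 479.467 × 1.34206 = 643.473 kN·m.

M ≈ 643.5 kN·m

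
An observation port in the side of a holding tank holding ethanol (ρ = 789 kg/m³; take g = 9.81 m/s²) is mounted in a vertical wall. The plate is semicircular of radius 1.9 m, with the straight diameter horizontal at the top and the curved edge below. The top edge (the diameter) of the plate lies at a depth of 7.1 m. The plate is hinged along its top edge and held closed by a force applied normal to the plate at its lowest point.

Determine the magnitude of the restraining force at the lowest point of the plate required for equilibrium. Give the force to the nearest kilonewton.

P ≈ 153 kN

γ = ρg = 789 × 9.81 / 1000 = 7.74009 kN/m³.
The centroid of a semicircle lies 4r/(3π) = 0.806385 m from the diameter, here below the top edge, so the centroid depth is h_c = 7.1 + 0.806385 = 7.90638 m.
A = πr²/2 = π × 1.9²/2 = 5.67057 m².
Resultant F = γ·h_c·A = 7.74009 × 7.90638 × 5.67057 = 347.017 kN.
I_c = (π/8 − 8/(9π))·r⁴ = 0.109757 × 1.9⁴ = 1.43036 m⁴.
Centre of pressure: y_p = y_c + I_c/(y_c·A) = 7.90638 + 1.43036/(7.90638 × 5.67057) = 7.90638 + 0.0319037 = 7.93828 m along the plane.
The resultant acts 0.806385 + 0.0319037 = 0.838289 m (along the plate) below the hinge at the top edge, so the moment about the hinge is M = F × 0.838289 = 347.017 × 0.838289 = 290.901 kN·m.
A normal force at the bottom, 1.9 m from the hinge, must supply this moment: P = 290.901/1.9 = 153.106 kN.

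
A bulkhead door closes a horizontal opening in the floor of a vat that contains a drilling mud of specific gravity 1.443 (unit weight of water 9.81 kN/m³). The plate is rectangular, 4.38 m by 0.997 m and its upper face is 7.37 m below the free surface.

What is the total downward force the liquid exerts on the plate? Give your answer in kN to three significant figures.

γ = 1.443 × 9.81 = 14.15583 kN/m³.
The plate is horizontal, so pressure is uniform at p = γ·h = 14.15583 × 7.37 = 104.328 kN/m².
A = 4.38 × 0.997 = 4.36686 m².
F = p·A = 104.328 × 4.36686 = 455.586 kN.

F ≈ 456 kN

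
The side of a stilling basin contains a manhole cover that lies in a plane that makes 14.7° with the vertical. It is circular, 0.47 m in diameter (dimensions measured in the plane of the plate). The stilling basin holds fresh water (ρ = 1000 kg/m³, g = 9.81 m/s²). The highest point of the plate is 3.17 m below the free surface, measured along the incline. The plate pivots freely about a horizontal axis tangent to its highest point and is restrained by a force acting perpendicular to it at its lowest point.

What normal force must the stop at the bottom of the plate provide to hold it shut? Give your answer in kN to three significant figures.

P ≈ 2.85 kN

γ = ρg = 1000 × 9.81 = 9810 N/m³ = 9.81 kN/m³.
The plate makes 14.7° with the vertical, i.e. θ = 90° − 14.7° = 75.3° to the horizontal. Measuring y along the incline from the free-surface line, vertical depth h = y·sinθ with sinθ = 0.967268.
The centroid is at the centre, 0.235 m below the top of the plate, so y_c = 3.17 + 0.235 = 3.405 m and h_c = 3.405 × 0.967268 = 3.29355 m.
A = π(0.235)² = 0.173494 m².
Resultant F = γ·h_c·A = 9.81 × 3.29355 × 0.173494 = 5.60554 kN.
I_c = πr⁴/4 = π × 0.235⁴/4 = 0.00239531 m⁴.
Centre of pressure: y_p = y_c + I_c/(y_c·A) = 3.405 + 0.00239531/(3.405 × 0.173494) = 3.405 + 0.00405471 = 3.40905 m along the plane.
The resultant acts 0.235 + 0.00405471 = 0.239055 m (along the plate) below the hinge at the top edge, so the moment about the hinge is M = F × 0.239055 = 5.60554 × 0.239055 = 1.34003 kN·m.
A normal force at the bottom, 0.47 m from the hinge, must supply this moment: P = 1.34003/0.47 = 2.85113 kN.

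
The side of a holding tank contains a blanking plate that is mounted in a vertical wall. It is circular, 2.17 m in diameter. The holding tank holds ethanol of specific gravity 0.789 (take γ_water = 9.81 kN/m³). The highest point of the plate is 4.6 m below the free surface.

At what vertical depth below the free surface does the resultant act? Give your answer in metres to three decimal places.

γ = 0.789 × 9.81 = 7.74009 kN/m³.
The centroid is at the centre, 1.085 m below the top of the plate, so the centroid depth is h_c = 4.6 + 1.085 = 5.685 m.
A = π(1.085)² = 3.69836 m².
Resultant F = γ·h_c·A = 7.74009 × 5.685 × 3.69836 = 162.737 kN.
I_c = πr⁴/4 = π × 1.085⁴/4 = 1.08845 m⁴.
Centre of pressure: y_p = y_c + I_c/(y_c·A) = 5.685 + 1.08845/(5.685 × 3.69836) = 5.685 + 0.0517689 = 5.73677 m along the plane.

h_p = 5.737 m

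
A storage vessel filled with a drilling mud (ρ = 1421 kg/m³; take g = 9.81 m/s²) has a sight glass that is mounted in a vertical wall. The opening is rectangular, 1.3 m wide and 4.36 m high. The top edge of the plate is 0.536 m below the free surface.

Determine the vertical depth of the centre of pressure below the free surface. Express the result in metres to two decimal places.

γ = ρg = 1421 × 9.81 / 1000 = 13.94001 kN/m³.
The centroid lies 4.36/2 = 2.18 m below the top edge, so the centroid depth is h_c = 0.536 + 2.18 = 2.716 m.
A = 1.3 × 4.36 = 5.668 m².
Resultant F = γ·h_c·A = 13.94001 × 2.716 × 5.668 = 214.597 kN.
I_c = b·h³/12 = 1.3 × 4.36³/12 = 8.97887 m⁴.
Centre of pressure: y_p = y_c + I_c/(y_c·A) = 2.716 + 8.97887/(2.716 × 5.668) = 2.716 + 0.58326 = 3.29926 m along the plane.

h_p = 3.30 m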